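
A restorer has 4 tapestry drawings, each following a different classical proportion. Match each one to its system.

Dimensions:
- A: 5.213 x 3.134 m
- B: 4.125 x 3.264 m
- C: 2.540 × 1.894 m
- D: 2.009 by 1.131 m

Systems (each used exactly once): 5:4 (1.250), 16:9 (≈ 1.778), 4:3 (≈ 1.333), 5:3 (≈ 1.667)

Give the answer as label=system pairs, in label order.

A=5:3, B=5:4, C=4:3, D=16:9

A = 5.213/3.134 ≈ 1.663 → 5:3 (1.667)
B = 4.125/3.264 ≈ 1.264 → 5:4 (1.250)
C = 2.540/1.894 ≈ 1.341 → 4:3 (1.333)
D = 2.009/1.131 ≈ 1.776 → 16:9 (1.778)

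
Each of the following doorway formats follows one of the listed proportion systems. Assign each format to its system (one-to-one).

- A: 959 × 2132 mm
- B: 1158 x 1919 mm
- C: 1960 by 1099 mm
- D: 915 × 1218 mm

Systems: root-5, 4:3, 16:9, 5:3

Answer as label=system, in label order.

A=root-5, B=5:3, C=16:9, D=4:3

A = 2132/959 ≈ 2.223 → root-5 (2.236)
B = 1919/1158 ≈ 1.657 → 5:3 (1.667)
C = 1960/1099 ≈ 1.783 → 16:9 (1.778)
D = 1218/915 ≈ 1.331 → 4:3 (1.333)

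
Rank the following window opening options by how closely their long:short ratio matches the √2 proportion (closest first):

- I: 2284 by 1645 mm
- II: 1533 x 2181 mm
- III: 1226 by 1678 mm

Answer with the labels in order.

I: 2284/1645 ≈ 1.388 → |1.388 − 1.414| = 0.026
II: 2181/1533 ≈ 1.423 → |1.423 − 1.414| = 0.009
III: 1678/1226 ≈ 1.369 → |1.369 − 1.414| = 0.045

II, I, III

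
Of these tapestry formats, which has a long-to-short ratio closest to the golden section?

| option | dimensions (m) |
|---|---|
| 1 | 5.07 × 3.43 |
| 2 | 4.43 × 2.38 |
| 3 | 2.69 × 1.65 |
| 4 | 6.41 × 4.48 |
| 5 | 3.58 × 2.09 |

Ratios (long/short): 1 ≈ 1.478; 2 ≈ 1.861; 3 ≈ 1.630; 4 ≈ 1.431; 5 ≈ 1.713.
golden ratio ≈ 1.618; option 3 is nearest (Δ 0.012).

3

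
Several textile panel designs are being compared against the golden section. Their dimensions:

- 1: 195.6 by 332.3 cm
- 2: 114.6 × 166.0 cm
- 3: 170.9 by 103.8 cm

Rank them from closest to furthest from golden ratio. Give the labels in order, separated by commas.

3, 1, 2

Ratios: 1 = 332.3 / 195.6 ≈ 1.699; 2 = 166.0 / 114.6 ≈ 1.449; 3 = 170.9 / 103.8 ≈ 1.646.
|Δ from 1.618|: 1 0.081; 2 0.169; 3 0.028.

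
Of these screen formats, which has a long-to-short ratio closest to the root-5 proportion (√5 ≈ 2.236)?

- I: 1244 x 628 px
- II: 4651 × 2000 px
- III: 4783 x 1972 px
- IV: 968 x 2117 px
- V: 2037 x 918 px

V

Ratios (long/short): I ≈ 1.981; II ≈ 2.325; III ≈ 2.425; IV ≈ 2.187; V ≈ 2.219.
root-5 ≈ 2.236; option V is nearest (Δ 0.017).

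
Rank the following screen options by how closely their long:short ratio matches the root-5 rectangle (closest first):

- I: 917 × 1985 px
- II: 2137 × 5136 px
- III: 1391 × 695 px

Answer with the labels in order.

I, II, III

Ratios: I = 1985 / 917 ≈ 2.165; II = 5136 / 2137 ≈ 2.403; III = 1391 / 695 ≈ 2.001.
|Δ from 2.236|: I 0.071; II 0.167; III 0.235.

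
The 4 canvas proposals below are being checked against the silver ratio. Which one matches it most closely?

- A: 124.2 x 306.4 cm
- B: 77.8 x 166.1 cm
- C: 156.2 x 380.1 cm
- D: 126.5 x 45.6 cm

C

Target silver ratio ≈ 2.414.
A: 2.467 (Δ0.053)  B: 2.135 (Δ0.279)  C: 2.433 (Δ0.019)  D: 2.774 (Δ0.360)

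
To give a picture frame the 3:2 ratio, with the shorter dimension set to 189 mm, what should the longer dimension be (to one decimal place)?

3:2 = 1.50000.
Longer side = 189 × 1.50000 ≈ 283.500 → 283.5 mm.

283.5 mm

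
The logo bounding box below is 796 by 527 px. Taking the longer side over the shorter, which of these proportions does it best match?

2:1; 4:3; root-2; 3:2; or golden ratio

3:2

Ratio = 796 / 527 ≈ 1.510.
Distances: 2:1 2.000 (Δ 0.490); 4:3 1.333 (Δ 0.177); root-2 1.414 (Δ 0.096); 3:2 1.500 (Δ 0.010); golden ratio 1.618 (Δ 0.108).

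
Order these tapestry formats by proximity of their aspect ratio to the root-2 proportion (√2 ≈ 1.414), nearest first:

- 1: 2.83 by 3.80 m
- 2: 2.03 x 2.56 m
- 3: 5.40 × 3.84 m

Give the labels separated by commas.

1: 3.80/2.83 ≈ 1.343 → |1.343 − 1.414| = 0.071
2: 2.56/2.03 ≈ 1.261 → |1.261 − 1.414| = 0.153
3: 5.40/3.84 ≈ 1.406 → |1.406 − 1.414| = 0.008

3, 1, 2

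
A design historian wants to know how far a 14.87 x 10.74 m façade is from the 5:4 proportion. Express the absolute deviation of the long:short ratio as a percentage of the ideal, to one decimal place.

Ratio = 14.87 / 10.74 ≈ 1.3845.
Ideal 5:4 = 1.2500. |1.3845 − 1.2500| / 1.2500 ≈ 10.76% → 10.8%.

10.8%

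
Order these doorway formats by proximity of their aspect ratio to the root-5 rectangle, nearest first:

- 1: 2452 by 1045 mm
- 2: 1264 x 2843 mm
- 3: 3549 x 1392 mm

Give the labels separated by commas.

1: 2452/1045 ≈ 2.346 → |2.346 − 2.236| = 0.110
2: 2843/1264 ≈ 2.249 → |2.249 − 2.236| = 0.013
3: 3549/1392 ≈ 2.550 → |2.550 − 2.236| = 0.314

2, 1, 3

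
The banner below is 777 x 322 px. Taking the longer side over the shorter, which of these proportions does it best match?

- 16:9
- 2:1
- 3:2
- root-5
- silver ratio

silver ratio

777/322 ≈ 2.413. Nearest candidates are silver ratio (2.414, off by 0.001) and root-5 (2.236, off by 0.177).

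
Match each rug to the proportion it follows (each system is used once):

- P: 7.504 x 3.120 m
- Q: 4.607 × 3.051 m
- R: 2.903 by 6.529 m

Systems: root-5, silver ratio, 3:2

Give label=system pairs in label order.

P=silver ratio, Q=3:2, R=root-5

Ratios: P ≈ 2.405; Q ≈ 1.510; R ≈ 2.249.
Targets: root-5 ≈ 2.236; silver ratio ≈ 2.414; 3:2 ≈ 1.500.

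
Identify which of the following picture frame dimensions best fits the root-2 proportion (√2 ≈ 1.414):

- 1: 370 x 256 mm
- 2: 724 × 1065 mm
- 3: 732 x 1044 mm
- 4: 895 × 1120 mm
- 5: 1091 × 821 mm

3

Target root-2 ≈ 1.414.
1: 1.445 (Δ0.031)  2: 1.471 (Δ0.057)  3: 1.426 (Δ0.012)  4: 1.251 (Δ0.163)  5: 1.329 (Δ0.085)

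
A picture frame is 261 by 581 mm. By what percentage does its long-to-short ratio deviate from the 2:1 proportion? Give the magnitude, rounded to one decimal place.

Ratio = 581 / 261 ≈ 2.2261.
Ideal 2:1 = 2.0000. |2.2261 − 2.0000| / 2.0000 ≈ 11.31% → 11.3%.

11.3%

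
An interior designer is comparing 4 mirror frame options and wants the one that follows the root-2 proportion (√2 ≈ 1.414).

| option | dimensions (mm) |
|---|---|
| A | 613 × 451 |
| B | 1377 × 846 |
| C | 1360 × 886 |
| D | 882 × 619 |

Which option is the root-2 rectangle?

Ratios (long/short): A ≈ 1.359; B ≈ 1.628; C ≈ 1.535; D ≈ 1.425.
root-2 ≈ 1.414; option D is nearest (Δ 0.011).

D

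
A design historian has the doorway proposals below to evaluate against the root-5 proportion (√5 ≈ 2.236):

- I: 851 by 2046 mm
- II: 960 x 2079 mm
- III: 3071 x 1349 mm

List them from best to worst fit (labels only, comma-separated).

Ratios: I = 2046 / 851 ≈ 2.404; II = 2079 / 960 ≈ 2.166; III = 3071 / 1349 ≈ 2.277.
|Δ from 2.236|: I 0.168; II 0.070; III 0.041.

III, II, I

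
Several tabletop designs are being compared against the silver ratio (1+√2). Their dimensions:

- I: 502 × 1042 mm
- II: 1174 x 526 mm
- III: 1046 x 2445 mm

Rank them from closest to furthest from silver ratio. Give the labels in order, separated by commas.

III, II, I

Ratios: I = 1042 / 502 ≈ 2.076; II = 1174 / 526 ≈ 2.232; III = 2445 / 1046 ≈ 2.337.
|Δ from 2.414|: I 0.338; II 0.182; III 0.077.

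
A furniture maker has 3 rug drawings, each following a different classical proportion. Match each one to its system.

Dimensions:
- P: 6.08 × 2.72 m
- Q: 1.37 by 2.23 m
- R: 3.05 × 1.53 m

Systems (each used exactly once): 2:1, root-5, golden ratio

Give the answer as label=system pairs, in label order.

P = 6.08/2.72 ≈ 2.235 → root-5 (2.236)
Q = 2.23/1.37 ≈ 1.628 → golden ratio (1.618)
R = 3.05/1.53 ≈ 1.993 → 2:1 (2.000)

P=root-5, Q=golden ratio, R=2:1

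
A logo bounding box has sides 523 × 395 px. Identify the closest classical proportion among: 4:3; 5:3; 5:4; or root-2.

523/395 ≈ 1.324. Nearest candidates are 4:3 (1.333, off by 0.009) and 5:4 (1.250, off by 0.074).

4:3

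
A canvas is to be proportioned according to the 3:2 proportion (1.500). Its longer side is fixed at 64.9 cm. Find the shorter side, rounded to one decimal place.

3:2 = 1.50000.
Shorter side = 64.9 ÷ 1.50000 ≈ 43.267 → 43.3 cm.

43.3 cm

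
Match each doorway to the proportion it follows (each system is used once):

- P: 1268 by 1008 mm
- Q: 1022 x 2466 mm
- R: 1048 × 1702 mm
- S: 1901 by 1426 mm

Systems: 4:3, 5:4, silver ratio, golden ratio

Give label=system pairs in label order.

P = 1268/1008 ≈ 1.258 → 5:4 (1.250)
Q = 2466/1022 ≈ 2.413 → silver ratio (2.414)
R = 1702/1048 ≈ 1.624 → golden ratio (1.618)
S = 1901/1426 ≈ 1.333 → 4:3 (1.333)

P=5:4, Q=silver ratio, R=golden ratio, S=4:3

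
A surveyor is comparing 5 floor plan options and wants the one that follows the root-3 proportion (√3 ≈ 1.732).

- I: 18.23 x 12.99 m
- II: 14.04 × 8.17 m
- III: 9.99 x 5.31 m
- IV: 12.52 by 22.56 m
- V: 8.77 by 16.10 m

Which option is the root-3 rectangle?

Ratios (long/short): I ≈ 1.403; II ≈ 1.718; III ≈ 1.881; IV ≈ 1.802; V ≈ 1.836.
root-3 ≈ 1.732; option II is nearest (Δ 0.014).

II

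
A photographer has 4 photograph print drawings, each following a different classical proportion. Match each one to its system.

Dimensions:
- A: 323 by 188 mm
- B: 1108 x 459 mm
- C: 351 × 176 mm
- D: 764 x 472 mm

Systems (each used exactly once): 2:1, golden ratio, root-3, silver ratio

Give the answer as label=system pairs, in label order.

A=root-3, B=silver ratio, C=2:1, D=golden ratio

Ratios: A ≈ 1.718; B ≈ 2.414; C ≈ 1.994; D ≈ 1.619.
Targets: 2:1 ≈ 2.000; golden ratio ≈ 1.618; root-3 ≈ 1.732; silver ratio ≈ 2.414.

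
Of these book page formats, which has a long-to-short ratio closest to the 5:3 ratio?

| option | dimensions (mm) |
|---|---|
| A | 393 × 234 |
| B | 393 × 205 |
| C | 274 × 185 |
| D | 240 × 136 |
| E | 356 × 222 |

A

Target 5:3 ≈ 1.667.
A: 1.679 (Δ0.012)  B: 1.917 (Δ0.250)  C: 1.481 (Δ0.186)  D: 1.765 (Δ0.098)  E: 1.604 (Δ0.063)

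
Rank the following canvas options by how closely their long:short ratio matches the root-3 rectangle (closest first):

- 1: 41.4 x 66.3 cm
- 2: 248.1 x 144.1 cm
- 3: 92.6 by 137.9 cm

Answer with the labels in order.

2, 1, 3

1: 66.3/41.4 ≈ 1.601 → |1.601 − 1.732| = 0.131
2: 248.1/144.1 ≈ 1.722 → |1.722 − 1.732| = 0.010
3: 137.9/92.6 ≈ 1.489 → |1.489 − 1.732| = 0.243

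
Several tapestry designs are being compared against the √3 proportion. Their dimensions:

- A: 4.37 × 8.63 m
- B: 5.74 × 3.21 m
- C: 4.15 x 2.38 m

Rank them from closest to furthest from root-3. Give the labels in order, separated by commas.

A: 8.63/4.37 ≈ 1.975 → |1.975 − 1.732| = 0.243
B: 5.74/3.21 ≈ 1.788 → |1.788 − 1.732| = 0.056
C: 4.15/2.38 ≈ 1.744 → |1.744 − 1.732| = 0.012

C, B, A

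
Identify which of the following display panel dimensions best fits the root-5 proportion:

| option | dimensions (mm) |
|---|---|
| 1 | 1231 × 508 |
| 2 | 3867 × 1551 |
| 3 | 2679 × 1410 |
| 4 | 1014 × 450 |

4

Target root-5 ≈ 2.236.
1: 2.423 (Δ0.187)  2: 2.493 (Δ0.257)  3: 1.900 (Δ0.336)  4: 2.253 (Δ0.017)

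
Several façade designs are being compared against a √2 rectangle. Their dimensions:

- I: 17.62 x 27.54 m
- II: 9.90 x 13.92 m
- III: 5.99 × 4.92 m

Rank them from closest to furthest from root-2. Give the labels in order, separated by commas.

I: 27.54/17.62 ≈ 1.563 → |1.563 − 1.414| = 0.149
II: 13.92/9.90 ≈ 1.406 → |1.406 − 1.414| = 0.008
III: 5.99/4.92 ≈ 1.217 → |1.217 − 1.414| = 0.197

II, I, III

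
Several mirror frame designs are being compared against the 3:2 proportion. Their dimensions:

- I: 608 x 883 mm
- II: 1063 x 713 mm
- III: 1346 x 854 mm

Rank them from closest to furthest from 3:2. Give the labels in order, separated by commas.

I: 883/608 ≈ 1.452 → |1.452 − 1.500| = 0.048
II: 1063/713 ≈ 1.491 → |1.491 − 1.500| = 0.009
III: 1346/854 ≈ 1.576 → |1.576 − 1.500| = 0.076

II, I, III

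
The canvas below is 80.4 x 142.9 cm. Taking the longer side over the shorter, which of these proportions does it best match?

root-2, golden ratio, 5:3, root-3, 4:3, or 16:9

16:9

142.9/80.4 ≈ 1.777. Nearest candidates are 16:9 (1.778, off by 0.001) and root-3 (1.732, off by 0.045).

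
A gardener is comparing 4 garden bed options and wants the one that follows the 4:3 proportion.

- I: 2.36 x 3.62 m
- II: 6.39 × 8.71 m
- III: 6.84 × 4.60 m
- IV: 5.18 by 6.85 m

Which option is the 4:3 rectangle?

Target 4:3 ≈ 1.333.
I: 1.534 (Δ0.201)  II: 1.363 (Δ0.030)  III: 1.487 (Δ0.154)  IV: 1.322 (Δ0.011)

IV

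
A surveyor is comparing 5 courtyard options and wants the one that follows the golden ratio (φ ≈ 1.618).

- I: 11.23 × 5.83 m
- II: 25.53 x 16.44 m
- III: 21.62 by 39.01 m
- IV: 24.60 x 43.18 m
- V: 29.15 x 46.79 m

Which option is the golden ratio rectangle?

Ratios (long/short): I ≈ 1.926; II ≈ 1.553; III ≈ 1.804; IV ≈ 1.755; V ≈ 1.605.
golden ratio ≈ 1.618; option V is nearest (Δ 0.013).

V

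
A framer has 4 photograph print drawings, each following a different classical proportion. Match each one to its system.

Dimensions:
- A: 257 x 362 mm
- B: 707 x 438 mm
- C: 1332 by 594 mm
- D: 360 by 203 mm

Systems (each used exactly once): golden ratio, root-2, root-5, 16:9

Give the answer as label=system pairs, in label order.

A=root-2, B=golden ratio, C=root-5, D=16:9

A = 362/257 ≈ 1.409 → root-2 (1.414)
B = 707/438 ≈ 1.614 → golden ratio (1.618)
C = 1332/594 ≈ 2.242 → root-5 (2.236)
D = 360/203 ≈ 1.773 → 16:9 (1.778)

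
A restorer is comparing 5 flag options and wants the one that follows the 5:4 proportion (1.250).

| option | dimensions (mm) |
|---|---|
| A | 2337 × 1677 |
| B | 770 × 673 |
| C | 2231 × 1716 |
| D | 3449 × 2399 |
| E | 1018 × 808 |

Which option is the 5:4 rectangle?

Target 5:4 ≈ 1.250.
A: 1.394 (Δ0.144)  B: 1.144 (Δ0.106)  C: 1.300 (Δ0.050)  D: 1.438 (Δ0.188)  E: 1.260 (Δ0.010)

E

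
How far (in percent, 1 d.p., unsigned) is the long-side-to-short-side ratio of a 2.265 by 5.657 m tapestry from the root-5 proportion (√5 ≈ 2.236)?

Ratio = 5.657 / 2.265 ≈ 2.4976.
Ideal root-5 ≈ 2.2361. |2.4976 − 2.2361| / 2.2361 ≈ 11.69% → 11.7%.

11.7%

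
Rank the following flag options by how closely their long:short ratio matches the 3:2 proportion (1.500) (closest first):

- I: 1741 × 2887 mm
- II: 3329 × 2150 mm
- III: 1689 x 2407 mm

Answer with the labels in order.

Ratios: I = 2887 / 1741 ≈ 1.658; II = 3329 / 2150 ≈ 1.548; III = 2407 / 1689 ≈ 1.425.
|Δ from 1.500|: I 0.158; II 0.048; III 0.075.

II, III, I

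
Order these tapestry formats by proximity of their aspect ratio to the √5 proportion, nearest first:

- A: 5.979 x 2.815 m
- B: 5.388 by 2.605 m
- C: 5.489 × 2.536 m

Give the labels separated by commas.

C, A, B

Ratios: A = 5.979 / 2.815 ≈ 2.124; B = 5.388 / 2.605 ≈ 2.068; C = 5.489 / 2.536 ≈ 2.164.
|Δ from 2.236|: A 0.112; B 0.168; C 0.072.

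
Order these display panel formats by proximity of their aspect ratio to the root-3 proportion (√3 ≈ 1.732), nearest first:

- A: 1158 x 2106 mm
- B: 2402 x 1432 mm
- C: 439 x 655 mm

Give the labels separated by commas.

B, A, C

A: 2106/1158 ≈ 1.819 → |1.819 − 1.732| = 0.087
B: 2402/1432 ≈ 1.677 → |1.677 − 1.732| = 0.055
C: 655/439 ≈ 1.492 → |1.492 − 1.732| = 0.240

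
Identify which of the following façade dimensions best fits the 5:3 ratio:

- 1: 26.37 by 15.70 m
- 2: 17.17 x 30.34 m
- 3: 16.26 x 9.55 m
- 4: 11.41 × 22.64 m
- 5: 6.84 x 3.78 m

Ratios (long/short): 1 ≈ 1.680; 2 ≈ 1.767; 3 ≈ 1.703; 4 ≈ 1.984; 5 ≈ 1.810.
5:3 ≈ 1.667; option 1 is nearest (Δ 0.013).

1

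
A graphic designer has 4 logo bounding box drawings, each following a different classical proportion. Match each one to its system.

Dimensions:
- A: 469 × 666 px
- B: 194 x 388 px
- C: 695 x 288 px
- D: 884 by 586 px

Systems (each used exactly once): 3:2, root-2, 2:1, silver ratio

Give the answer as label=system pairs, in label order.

Ratios: A ≈ 1.420; B ≈ 2.000; C ≈ 2.413; D ≈ 1.509.
Targets: 3:2 ≈ 1.500; root-2 ≈ 1.414; 2:1 ≈ 2.000; silver ratio ≈ 2.414.

A=root-2, B=2:1, C=silver ratio, D=3:2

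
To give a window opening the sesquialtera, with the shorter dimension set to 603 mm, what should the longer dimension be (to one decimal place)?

3:2 = 1.50000.
Longer side = 603 × 1.50000 ≈ 904.500 → 904.5 mm.

904.5 mm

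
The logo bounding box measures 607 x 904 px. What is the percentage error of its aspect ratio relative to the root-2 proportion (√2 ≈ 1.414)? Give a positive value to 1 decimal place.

Ratio = 904 / 607 ≈ 1.4893.
Ideal root-2 ≈ 1.4142. |1.4893 − 1.4142| / 1.4142 ≈ 5.31% → 5.3%.

5.3%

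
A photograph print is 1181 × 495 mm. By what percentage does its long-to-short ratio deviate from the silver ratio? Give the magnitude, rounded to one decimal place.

Ratio = 1181 / 495 ≈ 2.3859.
Ideal silver ratio ≈ 2.4142. |2.3859 − 2.4142| / 2.4142 ≈ 1.17% → 1.2%.

1.2%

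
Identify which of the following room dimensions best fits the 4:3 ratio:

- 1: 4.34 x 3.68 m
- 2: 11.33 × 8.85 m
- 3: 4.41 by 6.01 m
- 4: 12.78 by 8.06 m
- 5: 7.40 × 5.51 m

Target 4:3 ≈ 1.333.
1: 1.179 (Δ0.154)  2: 1.280 (Δ0.053)  3: 1.363 (Δ0.030)  4: 1.586 (Δ0.253)  5: 1.343 (Δ0.010)

5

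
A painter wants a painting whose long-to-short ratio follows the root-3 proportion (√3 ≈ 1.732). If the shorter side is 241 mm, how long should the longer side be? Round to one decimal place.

417.4 mm

root-3 ≈ 1.73205.
Longer side = 241 × 1.73205 ≈ 417.424 → 417.4 mm.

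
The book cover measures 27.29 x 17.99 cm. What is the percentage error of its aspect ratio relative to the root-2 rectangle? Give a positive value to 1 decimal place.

7.3%

Ratio = 27.29 / 17.99 ≈ 1.5170.
Ideal root-2 ≈ 1.4142. |1.5170 − 1.4142| / 1.4142 ≈ 7.27% → 7.3%.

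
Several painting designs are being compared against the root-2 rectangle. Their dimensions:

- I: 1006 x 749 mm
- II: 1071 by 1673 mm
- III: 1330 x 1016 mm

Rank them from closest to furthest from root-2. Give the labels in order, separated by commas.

I, III, II

Ratios: I = 1006 / 749 ≈ 1.343; II = 1673 / 1071 ≈ 1.562; III = 1330 / 1016 ≈ 1.309.
|Δ from 1.414|: I 0.071; II 0.148; III 0.105.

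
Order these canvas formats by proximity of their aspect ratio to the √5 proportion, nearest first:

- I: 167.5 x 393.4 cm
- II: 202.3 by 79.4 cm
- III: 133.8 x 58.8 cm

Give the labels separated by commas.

Ratios: I = 393.4 / 167.5 ≈ 2.349; II = 202.3 / 79.4 ≈ 2.548; III = 133.8 / 58.8 ≈ 2.276.
|Δ from 2.236|: I 0.113; II 0.312; III 0.040.

III, I, II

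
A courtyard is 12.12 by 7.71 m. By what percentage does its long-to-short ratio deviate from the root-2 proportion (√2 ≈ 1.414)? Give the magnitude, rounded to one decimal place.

11.2%

Ratio = 12.12 / 7.71 ≈ 1.5720.
Ideal root-2 ≈ 1.4142. |1.5720 − 1.4142| / 1.4142 ≈ 11.16% → 11.2%.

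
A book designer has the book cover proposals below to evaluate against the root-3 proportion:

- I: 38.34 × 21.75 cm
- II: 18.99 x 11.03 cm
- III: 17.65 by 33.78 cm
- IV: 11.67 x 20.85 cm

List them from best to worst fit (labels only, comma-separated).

II, I, IV, III

I: 38.34/21.75 ≈ 1.763 → |1.763 − 1.732| = 0.031
II: 18.99/11.03 ≈ 1.722 → |1.722 − 1.732| = 0.010
III: 33.78/17.65 ≈ 1.914 → |1.914 − 1.732| = 0.182
IV: 20.85/11.67 ≈ 1.787 → |1.787 − 1.732| = 0.055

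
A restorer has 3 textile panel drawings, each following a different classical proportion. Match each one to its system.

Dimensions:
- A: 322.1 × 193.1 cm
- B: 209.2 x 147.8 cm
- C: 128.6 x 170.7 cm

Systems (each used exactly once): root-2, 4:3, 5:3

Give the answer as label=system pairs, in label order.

A = 322.1/193.1 ≈ 1.668 → 5:3 (1.667)
B = 209.2/147.8 ≈ 1.415 → root-2 (1.414)
C = 170.7/128.6 ≈ 1.327 → 4:3 (1.333)

A=5:3, B=root-2, C=4:3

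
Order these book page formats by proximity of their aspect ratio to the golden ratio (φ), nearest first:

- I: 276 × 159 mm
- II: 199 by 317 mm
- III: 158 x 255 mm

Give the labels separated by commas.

I: 276/159 ≈ 1.736 → |1.736 − 1.618| = 0.118
II: 317/199 ≈ 1.593 → |1.593 − 1.618| = 0.025
III: 255/158 ≈ 1.614 → |1.614 − 1.618| = 0.004

III, II, I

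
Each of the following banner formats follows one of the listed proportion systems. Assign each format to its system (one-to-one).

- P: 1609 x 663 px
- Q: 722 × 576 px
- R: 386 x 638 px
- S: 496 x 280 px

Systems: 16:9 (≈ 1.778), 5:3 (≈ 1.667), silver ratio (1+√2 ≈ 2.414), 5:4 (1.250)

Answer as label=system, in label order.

P=silver ratio, Q=5:4, R=5:3, S=16:9

Ratios: P ≈ 2.427; Q ≈ 1.253; R ≈ 1.653; S ≈ 1.771.
Targets: 16:9 ≈ 1.778; 5:3 ≈ 1.667; silver ratio ≈ 2.414; 5:4 ≈ 1.250.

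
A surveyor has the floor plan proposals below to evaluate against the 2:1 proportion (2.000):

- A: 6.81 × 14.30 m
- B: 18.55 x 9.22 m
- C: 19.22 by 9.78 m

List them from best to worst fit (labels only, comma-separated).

B, C, A

Ratios: A = 14.30 / 6.81 ≈ 2.100; B = 18.55 / 9.22 ≈ 2.012; C = 19.22 / 9.78 ≈ 1.965.
|Δ from 2.000|: A 0.100; B 0.012; C 0.035.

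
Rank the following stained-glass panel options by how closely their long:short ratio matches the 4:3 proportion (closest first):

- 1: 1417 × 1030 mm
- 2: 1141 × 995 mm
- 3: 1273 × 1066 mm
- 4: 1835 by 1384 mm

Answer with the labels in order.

4, 1, 3, 2

1: 1417/1030 ≈ 1.376 → |1.376 − 1.333| = 0.043
2: 1141/995 ≈ 1.147 → |1.147 − 1.333| = 0.186
3: 1273/1066 ≈ 1.194 → |1.194 − 1.333| = 0.139
4: 1835/1384 ≈ 1.326 → |1.326 − 1.333| = 0.007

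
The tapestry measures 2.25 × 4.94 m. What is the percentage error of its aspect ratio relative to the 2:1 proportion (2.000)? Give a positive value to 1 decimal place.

9.8%

Ratio = 4.94 / 2.25 ≈ 2.1956.
Ideal 2:1 = 2.0000. |2.1956 − 2.0000| / 2.0000 ≈ 9.78% → 9.8%.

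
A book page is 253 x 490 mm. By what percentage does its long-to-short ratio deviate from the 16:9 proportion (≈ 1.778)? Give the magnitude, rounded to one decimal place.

Ratio = 490 / 253 ≈ 1.9368.
Ideal 16:9 ≈ 1.7778. |1.9368 − 1.7778| / 1.7778 ≈ 8.94% → 8.9%.

8.9%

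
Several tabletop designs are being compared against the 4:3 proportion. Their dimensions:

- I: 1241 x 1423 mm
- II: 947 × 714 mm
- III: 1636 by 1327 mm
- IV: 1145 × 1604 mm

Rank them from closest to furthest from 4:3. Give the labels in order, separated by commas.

II, IV, III, I

Ratios: I = 1423 / 1241 ≈ 1.147; II = 947 / 714 ≈ 1.326; III = 1636 / 1327 ≈ 1.233; IV = 1604 / 1145 ≈ 1.401.
|Δ from 1.333|: I 0.186; II 0.007; III 0.100; IV 0.068.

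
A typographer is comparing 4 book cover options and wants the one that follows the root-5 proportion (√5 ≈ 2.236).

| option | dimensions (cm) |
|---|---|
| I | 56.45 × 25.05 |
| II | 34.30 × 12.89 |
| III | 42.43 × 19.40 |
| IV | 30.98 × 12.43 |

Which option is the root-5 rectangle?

Target root-5 ≈ 2.236.
I: 2.253 (Δ0.017)  II: 2.661 (Δ0.425)  III: 2.187 (Δ0.049)  IV: 2.492 (Δ0.256)

I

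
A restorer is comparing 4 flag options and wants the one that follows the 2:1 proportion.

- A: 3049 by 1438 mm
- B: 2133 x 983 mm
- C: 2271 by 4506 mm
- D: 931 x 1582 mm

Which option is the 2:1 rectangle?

C

Ratios (long/short): A ≈ 2.120; B ≈ 2.170; C ≈ 1.984; D ≈ 1.699.
2:1 ≈ 2.000; option C is nearest (Δ 0.016).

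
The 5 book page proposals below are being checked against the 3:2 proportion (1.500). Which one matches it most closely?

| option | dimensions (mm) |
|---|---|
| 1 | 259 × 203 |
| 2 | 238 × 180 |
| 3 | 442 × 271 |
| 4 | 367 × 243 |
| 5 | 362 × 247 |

4

Ratios (long/short): 1 ≈ 1.276; 2 ≈ 1.322; 3 ≈ 1.631; 4 ≈ 1.510; 5 ≈ 1.466.
3:2 ≈ 1.500; option 4 is nearest (Δ 0.010).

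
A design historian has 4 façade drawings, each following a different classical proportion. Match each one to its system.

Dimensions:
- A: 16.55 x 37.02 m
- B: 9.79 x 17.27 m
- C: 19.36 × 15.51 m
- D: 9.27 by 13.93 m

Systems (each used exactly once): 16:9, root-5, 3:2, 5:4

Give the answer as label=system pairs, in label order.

Ratios: A ≈ 2.237; B ≈ 1.764; C ≈ 1.248; D ≈ 1.503.
Targets: 16:9 ≈ 1.778; root-5 ≈ 2.236; 3:2 ≈ 1.500; 5:4 ≈ 1.250.

A=root-5, B=16:9, C=5:4, D=3:2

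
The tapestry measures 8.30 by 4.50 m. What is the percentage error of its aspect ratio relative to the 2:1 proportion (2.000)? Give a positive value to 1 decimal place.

Ratio = 8.30 / 4.50 ≈ 1.8444.
Ideal 2:1 = 2.0000. |1.8444 − 2.0000| / 2.0000 ≈ 7.78% → 7.8%.

7.8%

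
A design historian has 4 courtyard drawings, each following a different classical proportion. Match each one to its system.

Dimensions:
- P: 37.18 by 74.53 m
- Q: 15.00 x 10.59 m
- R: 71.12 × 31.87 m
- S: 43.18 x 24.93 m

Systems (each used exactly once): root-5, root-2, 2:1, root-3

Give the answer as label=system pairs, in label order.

P=2:1, Q=root-2, R=root-5, S=root-3

Ratios: P ≈ 2.005; Q ≈ 1.416; R ≈ 2.232; S ≈ 1.732.
Targets: root-5 ≈ 2.236; root-2 ≈ 1.414; 2:1 ≈ 2.000; root-3 ≈ 1.732.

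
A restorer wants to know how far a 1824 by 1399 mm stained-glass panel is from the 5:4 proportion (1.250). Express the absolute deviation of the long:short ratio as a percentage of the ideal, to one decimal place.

4.3%

Ratio = 1824 / 1399 ≈ 1.3038.
Ideal 5:4 = 1.2500. |1.3038 − 1.2500| / 1.2500 ≈ 4.30% → 4.3%.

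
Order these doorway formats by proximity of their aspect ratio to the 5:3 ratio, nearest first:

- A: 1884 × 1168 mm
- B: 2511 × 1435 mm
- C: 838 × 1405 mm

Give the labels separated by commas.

A: 1884/1168 ≈ 1.613 → |1.613 − 1.667| = 0.054
B: 2511/1435 ≈ 1.750 → |1.750 − 1.667| = 0.083
C: 1405/838 ≈ 1.677 → |1.677 − 1.667| = 0.010

C, A, B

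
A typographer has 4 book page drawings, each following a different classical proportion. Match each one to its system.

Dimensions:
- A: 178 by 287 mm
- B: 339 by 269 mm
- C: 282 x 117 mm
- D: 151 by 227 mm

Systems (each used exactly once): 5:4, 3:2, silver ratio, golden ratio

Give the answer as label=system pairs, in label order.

A=golden ratio, B=5:4, C=silver ratio, D=3:2

Ratios: A ≈ 1.612; B ≈ 1.260; C ≈ 2.410; D ≈ 1.503.
Targets: 5:4 ≈ 1.250; 3:2 ≈ 1.500; silver ratio ≈ 2.414; golden ratio ≈ 1.618.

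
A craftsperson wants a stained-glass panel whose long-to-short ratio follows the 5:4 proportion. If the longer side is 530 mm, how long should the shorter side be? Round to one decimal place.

424.0 mm

5:4 = 1.25000.
Shorter side = 530 ÷ 1.25000 ≈ 424.000 → 424.0 mm.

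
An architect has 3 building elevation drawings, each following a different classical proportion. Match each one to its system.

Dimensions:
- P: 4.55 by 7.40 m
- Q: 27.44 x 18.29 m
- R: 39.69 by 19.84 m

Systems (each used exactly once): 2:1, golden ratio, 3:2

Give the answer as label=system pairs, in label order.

P = 7.40/4.55 ≈ 1.626 → golden ratio (1.618)
Q = 27.44/18.29 ≈ 1.500 → 3:2 (1.500)
R = 39.69/19.84 ≈ 2.001 → 2:1 (2.000)

P=golden ratio, Q=3:2, R=2:1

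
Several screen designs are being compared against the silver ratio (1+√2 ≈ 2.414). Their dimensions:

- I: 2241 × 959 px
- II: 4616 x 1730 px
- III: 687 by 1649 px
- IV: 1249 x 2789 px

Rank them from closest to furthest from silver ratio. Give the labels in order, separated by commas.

III, I, IV, II

I: 2241/959 ≈ 2.337 → |2.337 − 2.414| = 0.077
II: 4616/1730 ≈ 2.668 → |2.668 − 2.414| = 0.254
III: 1649/687 ≈ 2.400 → |2.400 − 2.414| = 0.014
IV: 2789/1249 ≈ 2.233 → |2.233 − 2.414| = 0.181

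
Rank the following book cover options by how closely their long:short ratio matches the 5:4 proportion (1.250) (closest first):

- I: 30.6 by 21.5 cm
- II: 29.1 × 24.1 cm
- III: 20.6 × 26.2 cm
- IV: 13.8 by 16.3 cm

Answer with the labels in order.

I: 30.6/21.5 ≈ 1.423 → |1.423 − 1.250| = 0.173
II: 29.1/24.1 ≈ 1.207 → |1.207 − 1.250| = 0.043
III: 26.2/20.6 ≈ 1.272 → |1.272 − 1.250| = 0.022
IV: 16.3/13.8 ≈ 1.181 → |1.181 − 1.250| = 0.069

III, II, IV, I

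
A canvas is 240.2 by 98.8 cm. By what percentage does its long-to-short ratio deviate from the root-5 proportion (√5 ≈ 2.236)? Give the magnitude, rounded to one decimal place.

Ratio = 240.2 / 98.8 ≈ 2.4312.
Ideal root-5 ≈ 2.2361. |2.4312 − 2.2361| / 2.2361 ≈ 8.73% → 8.7%.

8.7%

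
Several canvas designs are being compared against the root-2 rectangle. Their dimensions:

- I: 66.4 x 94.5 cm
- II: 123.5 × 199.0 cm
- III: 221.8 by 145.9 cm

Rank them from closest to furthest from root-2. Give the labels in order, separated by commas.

Ratios: I = 94.5 / 66.4 ≈ 1.423; II = 199.0 / 123.5 ≈ 1.611; III = 221.8 / 145.9 ≈ 1.520.
|Δ from 1.414|: I 0.009; II 0.197; III 0.106.

I, III, II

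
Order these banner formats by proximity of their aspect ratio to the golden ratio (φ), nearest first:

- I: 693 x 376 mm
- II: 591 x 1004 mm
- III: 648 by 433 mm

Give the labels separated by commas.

Ratios: I = 693 / 376 ≈ 1.843; II = 1004 / 591 ≈ 1.699; III = 648 / 433 ≈ 1.497.
|Δ from 1.618|: I 0.225; II 0.081; III 0.121.

II, III, I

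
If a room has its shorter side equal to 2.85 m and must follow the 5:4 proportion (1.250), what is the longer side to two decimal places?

5:4 = 1.25000.
Longer side = 2.85 × 1.25000 ≈ 3.5625 → 3.56 m.

3.56 m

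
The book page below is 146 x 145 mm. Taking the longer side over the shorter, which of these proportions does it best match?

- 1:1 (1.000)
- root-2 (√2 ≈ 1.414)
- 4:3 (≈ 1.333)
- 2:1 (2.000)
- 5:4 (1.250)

1:1

Ratio = 146 / 145 ≈ 1.007.
Distances: 1:1 1.000 (Δ 0.007); root-2 1.414 (Δ 0.407); 4:3 1.333 (Δ 0.326); 2:1 2.000 (Δ 0.993); 5:4 1.250 (Δ 0.243).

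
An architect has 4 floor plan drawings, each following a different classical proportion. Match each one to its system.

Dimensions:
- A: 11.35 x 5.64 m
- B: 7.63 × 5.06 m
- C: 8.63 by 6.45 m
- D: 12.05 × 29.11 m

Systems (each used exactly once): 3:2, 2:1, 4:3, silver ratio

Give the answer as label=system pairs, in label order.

A=2:1, B=3:2, C=4:3, D=silver ratio

A = 11.35/5.64 ≈ 2.012 → 2:1 (2.000)
B = 7.63/5.06 ≈ 1.508 → 3:2 (1.500)
C = 8.63/6.45 ≈ 1.338 → 4:3 (1.333)
D = 29.11/12.05 ≈ 2.416 → silver ratio (2.414)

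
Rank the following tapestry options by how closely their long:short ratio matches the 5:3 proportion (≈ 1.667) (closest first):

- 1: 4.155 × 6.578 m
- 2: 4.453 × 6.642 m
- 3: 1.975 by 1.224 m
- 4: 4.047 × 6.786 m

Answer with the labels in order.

4, 3, 1, 2

1: 6.578/4.155 ≈ 1.583 → |1.583 − 1.667| = 0.084
2: 6.642/4.453 ≈ 1.492 → |1.492 − 1.667| = 0.175
3: 1.975/1.224 ≈ 1.614 → |1.614 − 1.667| = 0.053
4: 6.786/4.047 ≈ 1.677 → |1.677 − 1.667| = 0.010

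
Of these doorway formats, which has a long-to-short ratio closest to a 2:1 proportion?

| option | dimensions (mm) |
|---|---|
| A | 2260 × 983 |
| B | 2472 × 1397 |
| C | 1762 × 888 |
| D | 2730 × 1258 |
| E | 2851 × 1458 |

C

Target 2:1 ≈ 2.000.
A: 2.299 (Δ0.299)  B: 1.770 (Δ0.230)  C: 1.984 (Δ0.016)  D: 2.170 (Δ0.170)  E: 1.955 (Δ0.045)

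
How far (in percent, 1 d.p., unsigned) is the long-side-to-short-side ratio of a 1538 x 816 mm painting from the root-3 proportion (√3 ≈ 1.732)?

Ratio = 1538 / 816 ≈ 1.8848.
Ideal root-3 ≈ 1.7321. |1.8848 − 1.7321| / 1.7321 ≈ 8.82% → 8.8%.

8.8%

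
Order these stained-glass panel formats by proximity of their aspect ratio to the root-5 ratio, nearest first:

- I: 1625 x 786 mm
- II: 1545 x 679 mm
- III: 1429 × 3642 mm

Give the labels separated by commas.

II, I, III

Ratios: I = 1625 / 786 ≈ 2.067; II = 1545 / 679 ≈ 2.275; III = 3642 / 1429 ≈ 2.549.
|Δ from 2.236|: I 0.169; II 0.039; III 0.313.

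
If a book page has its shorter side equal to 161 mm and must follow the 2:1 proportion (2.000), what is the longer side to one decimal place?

322.0 mm

2:1 = 2.00000.
Longer side = 161 × 2.00000 ≈ 322.000 → 322.0 mm.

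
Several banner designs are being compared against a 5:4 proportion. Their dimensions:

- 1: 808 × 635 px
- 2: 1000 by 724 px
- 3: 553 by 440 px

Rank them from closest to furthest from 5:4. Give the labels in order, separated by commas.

3, 1, 2

1: 808/635 ≈ 1.272 → |1.272 − 1.250| = 0.022
2: 1000/724 ≈ 1.381 → |1.381 − 1.250| = 0.131
3: 553/440 ≈ 1.257 → |1.257 − 1.250| = 0.007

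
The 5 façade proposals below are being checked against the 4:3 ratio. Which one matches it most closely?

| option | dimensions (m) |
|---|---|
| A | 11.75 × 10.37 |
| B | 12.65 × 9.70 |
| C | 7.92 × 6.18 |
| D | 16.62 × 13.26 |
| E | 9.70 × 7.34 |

Ratios (long/short): A ≈ 1.133; B ≈ 1.304; C ≈ 1.282; D ≈ 1.253; E ≈ 1.322.
4:3 ≈ 1.333; option E is nearest (Δ 0.011).

E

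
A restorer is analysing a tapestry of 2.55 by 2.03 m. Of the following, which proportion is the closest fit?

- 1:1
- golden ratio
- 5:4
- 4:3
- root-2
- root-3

5:4

Ratio = 2.55 / 2.03 ≈ 1.256.
Distances: 1:1 1.000 (Δ 0.256); golden ratio 1.618 (Δ 0.362); 5:4 1.250 (Δ 0.006); 4:3 1.333 (Δ 0.077); root-2 1.414 (Δ 0.158); root-3 1.732 (Δ 0.476).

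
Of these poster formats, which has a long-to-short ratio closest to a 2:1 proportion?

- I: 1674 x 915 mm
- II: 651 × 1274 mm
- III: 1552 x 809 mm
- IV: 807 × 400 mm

IV

Ratios (long/short): I ≈ 1.830; II ≈ 1.957; III ≈ 1.918; IV ≈ 2.018.
2:1 ≈ 2.000; option IV is nearest (Δ 0.018).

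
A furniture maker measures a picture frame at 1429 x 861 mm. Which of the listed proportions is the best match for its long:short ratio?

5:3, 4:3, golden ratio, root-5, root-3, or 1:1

5:3

Ratio = 1429 / 861 ≈ 1.660.
Distances: 5:3 1.667 (Δ 0.007); 4:3 1.333 (Δ 0.327); golden ratio 1.618 (Δ 0.042); root-5 2.236 (Δ 0.576); root-3 1.732 (Δ 0.072); 1:1 1.000 (Δ 0.660).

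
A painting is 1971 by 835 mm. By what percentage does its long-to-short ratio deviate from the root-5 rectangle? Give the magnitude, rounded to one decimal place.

5.6%

Ratio = 1971 / 835 ≈ 2.3605.
Ideal root-5 ≈ 2.2361. |2.3605 − 2.2361| / 2.2361 ≈ 5.56% → 5.6%.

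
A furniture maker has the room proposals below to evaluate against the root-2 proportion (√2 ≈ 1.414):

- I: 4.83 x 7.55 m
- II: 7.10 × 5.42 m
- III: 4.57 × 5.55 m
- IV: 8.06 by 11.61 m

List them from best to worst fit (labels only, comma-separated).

I: 7.55/4.83 ≈ 1.563 → |1.563 − 1.414| = 0.149
II: 7.10/5.42 ≈ 1.310 → |1.310 − 1.414| = 0.104
III: 5.55/4.57 ≈ 1.214 → |1.214 − 1.414| = 0.200
IV: 11.61/8.06 ≈ 1.440 → |1.440 − 1.414| = 0.026

IV, II, I, III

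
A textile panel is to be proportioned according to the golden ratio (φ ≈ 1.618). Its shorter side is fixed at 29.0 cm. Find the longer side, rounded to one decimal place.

46.9 cm

golden ratio ≈ 1.61803.
Longer side = 29.0 × 1.61803 ≈ 46.923 → 46.9 cm.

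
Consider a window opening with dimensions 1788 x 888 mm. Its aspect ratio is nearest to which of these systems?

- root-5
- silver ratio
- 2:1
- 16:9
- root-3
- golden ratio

2:1

Ratio = 1788 / 888 ≈ 2.014.
Distances: root-5 2.236 (Δ 0.222); silver ratio 2.414 (Δ 0.400); 2:1 2.000 (Δ 0.014); 16:9 1.778 (Δ 0.236); root-3 1.732 (Δ 0.282); golden ratio 1.618 (Δ 0.396).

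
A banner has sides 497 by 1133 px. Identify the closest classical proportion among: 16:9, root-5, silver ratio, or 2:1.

root-5

Ratio = 1133 / 497 ≈ 2.280.
Distances: 16:9 1.778 (Δ 0.502); root-5 2.236 (Δ 0.044); silver ratio 2.414 (Δ 0.134); 2:1 2.000 (Δ 0.280).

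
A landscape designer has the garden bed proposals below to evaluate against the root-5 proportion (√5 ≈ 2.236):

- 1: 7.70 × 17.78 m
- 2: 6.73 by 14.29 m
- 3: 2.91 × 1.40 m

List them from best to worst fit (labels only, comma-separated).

Ratios: 1 = 17.78 / 7.70 ≈ 2.309; 2 = 14.29 / 6.73 ≈ 2.123; 3 = 2.91 / 1.40 ≈ 2.079.
|Δ from 2.236|: 1 0.073; 2 0.113; 3 0.157.

1, 2, 3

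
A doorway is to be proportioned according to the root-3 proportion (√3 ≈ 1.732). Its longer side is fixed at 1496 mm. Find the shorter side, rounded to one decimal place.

root-3 ≈ 1.73205.
Shorter side = 1496 ÷ 1.73205 ≈ 863.716 → 863.7 mm.

863.7 mm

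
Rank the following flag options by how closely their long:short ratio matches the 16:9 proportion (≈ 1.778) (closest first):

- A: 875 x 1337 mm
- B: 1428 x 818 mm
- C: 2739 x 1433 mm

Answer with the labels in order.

Ratios: A = 1337 / 875 ≈ 1.528; B = 1428 / 818 ≈ 1.746; C = 2739 / 1433 ≈ 1.911.
|Δ from 1.778|: A 0.250; B 0.032; C 0.133.

B, C, A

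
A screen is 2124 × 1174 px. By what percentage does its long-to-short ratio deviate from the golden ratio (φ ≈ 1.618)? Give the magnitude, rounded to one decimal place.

Ratio = 2124 / 1174 ≈ 1.8092.
Ideal golden ratio ≈ 1.6180. |1.8092 − 1.6180| / 1.6180 ≈ 11.82% → 11.8%.

11.8%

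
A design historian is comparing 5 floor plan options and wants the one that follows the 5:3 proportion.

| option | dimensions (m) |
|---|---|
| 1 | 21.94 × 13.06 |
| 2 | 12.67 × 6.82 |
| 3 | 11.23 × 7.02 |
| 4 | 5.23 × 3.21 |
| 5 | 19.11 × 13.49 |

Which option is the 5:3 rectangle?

Target 5:3 ≈ 1.667.
1: 1.680 (Δ0.013)  2: 1.858 (Δ0.191)  3: 1.600 (Δ0.067)  4: 1.629 (Δ0.038)  5: 1.417 (Δ0.250)

1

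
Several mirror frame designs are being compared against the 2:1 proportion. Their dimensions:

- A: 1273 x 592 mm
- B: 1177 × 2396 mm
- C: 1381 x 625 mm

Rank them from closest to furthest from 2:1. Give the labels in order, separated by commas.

Ratios: A = 1273 / 592 ≈ 2.150; B = 2396 / 1177 ≈ 2.036; C = 1381 / 625 ≈ 2.210.
|Δ from 2.000|: A 0.150; B 0.036; C 0.210.

B, A, C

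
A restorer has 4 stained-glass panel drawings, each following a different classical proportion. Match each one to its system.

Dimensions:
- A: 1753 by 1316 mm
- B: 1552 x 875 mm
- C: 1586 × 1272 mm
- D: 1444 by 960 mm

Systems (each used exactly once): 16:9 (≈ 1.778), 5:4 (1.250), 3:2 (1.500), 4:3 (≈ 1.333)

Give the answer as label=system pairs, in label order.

A=4:3, B=16:9, C=5:4, D=3:2

Ratios: A ≈ 1.332; B ≈ 1.774; C ≈ 1.247; D ≈ 1.504.
Targets: 16:9 ≈ 1.778; 5:4 ≈ 1.250; 3:2 ≈ 1.500; 4:3 ≈ 1.333.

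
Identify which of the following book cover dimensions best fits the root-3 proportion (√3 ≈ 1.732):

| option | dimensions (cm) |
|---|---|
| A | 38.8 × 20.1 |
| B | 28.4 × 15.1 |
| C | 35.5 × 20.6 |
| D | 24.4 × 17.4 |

C

Target root-3 ≈ 1.732.
A: 1.930 (Δ0.198)  B: 1.881 (Δ0.149)  C: 1.723 (Δ0.009)  D: 1.402 (Δ0.330)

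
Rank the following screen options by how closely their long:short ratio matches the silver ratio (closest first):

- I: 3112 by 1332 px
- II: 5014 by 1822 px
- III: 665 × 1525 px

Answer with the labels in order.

I, III, II

Ratios: I = 3112 / 1332 ≈ 2.336; II = 5014 / 1822 ≈ 2.752; III = 1525 / 665 ≈ 2.293.
|Δ from 2.414|: I 0.078; II 0.338; III 0.121.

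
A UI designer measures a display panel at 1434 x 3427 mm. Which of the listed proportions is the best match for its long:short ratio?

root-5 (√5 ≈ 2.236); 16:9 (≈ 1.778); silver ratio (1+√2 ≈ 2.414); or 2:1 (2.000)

3427/1434 ≈ 2.390. Nearest candidates are silver ratio (2.414, off by 0.024) and root-5 (2.236, off by 0.154).

silver ratio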